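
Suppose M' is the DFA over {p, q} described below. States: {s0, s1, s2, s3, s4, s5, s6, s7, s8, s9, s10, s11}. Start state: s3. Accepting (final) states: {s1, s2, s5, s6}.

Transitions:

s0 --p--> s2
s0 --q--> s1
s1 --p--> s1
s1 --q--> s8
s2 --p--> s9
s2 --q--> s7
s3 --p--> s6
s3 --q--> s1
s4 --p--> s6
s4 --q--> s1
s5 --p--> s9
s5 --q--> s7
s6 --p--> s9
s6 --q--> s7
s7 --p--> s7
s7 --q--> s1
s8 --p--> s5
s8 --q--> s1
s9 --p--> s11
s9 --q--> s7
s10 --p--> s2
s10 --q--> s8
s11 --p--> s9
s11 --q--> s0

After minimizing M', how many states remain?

6

First remove the unreachable states {s4,s10}; 10 states remain.
Initial partition by acceptance: {s1,s2,s5,s6} | {s0,s3,s7,s8,s9,s11}.
Split {s1,s2,s5,s6} by δ(·,p) → {s2,s5,s6} and {s1}.
On input p, block {s0,s3,s7,s8,s9,s11} splits into {s0,s3,s8} and {s7,s9,s11}.
Refine {s7,s9,s11} on symbol q: members go to different blocks, giving {s7} and {s9} and {s11}.
Stable partition: {s2,s5,s6} | {s0,s3,s8} | {s1} | {s7} | {s9} | {s11} — 6 equivalence classes.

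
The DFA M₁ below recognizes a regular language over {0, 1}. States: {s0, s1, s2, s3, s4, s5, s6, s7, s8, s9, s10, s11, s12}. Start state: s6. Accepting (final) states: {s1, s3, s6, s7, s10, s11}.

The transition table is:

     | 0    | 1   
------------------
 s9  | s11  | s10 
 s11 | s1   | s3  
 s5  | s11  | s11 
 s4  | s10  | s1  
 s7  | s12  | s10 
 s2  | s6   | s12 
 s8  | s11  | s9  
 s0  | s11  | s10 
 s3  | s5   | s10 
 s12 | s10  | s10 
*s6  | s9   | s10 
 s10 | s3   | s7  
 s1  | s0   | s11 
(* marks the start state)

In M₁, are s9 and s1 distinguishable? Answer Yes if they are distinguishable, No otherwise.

Yes

First remove the unreachable states {s2,s4,s8}; 10 states remain.
Initial partition by acceptance: {s1,s3,s6,s7,s10,s11} | {s0,s5,s9,s12}.
Refine {s1,s3,s6,s7,s10,s11} on symbol 0: members go to different blocks, giving {s1,s3,s6,s7} and {s10,s11}.
The partition is now stable with 3 blocks: {s1,s3,s6,s7} | {s0,s5,s9,s12} | {s10,s11}.
s9 and s1 end up in different blocks, so they are distinguishable. For instance, the string 'ε' is accepted from only s1.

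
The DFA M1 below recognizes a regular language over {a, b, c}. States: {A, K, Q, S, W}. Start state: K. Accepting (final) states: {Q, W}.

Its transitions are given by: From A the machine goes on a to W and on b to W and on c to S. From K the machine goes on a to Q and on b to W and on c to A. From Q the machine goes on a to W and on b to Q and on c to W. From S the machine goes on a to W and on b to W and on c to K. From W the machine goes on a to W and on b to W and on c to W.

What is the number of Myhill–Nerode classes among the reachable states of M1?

2

Every state is reachable, so we keep all 5.
Start with accepting vs non-accepting: {Q,W} | {A,K,S}.
The partition is now stable with 2 blocks: {Q,W} | {A,K,S}.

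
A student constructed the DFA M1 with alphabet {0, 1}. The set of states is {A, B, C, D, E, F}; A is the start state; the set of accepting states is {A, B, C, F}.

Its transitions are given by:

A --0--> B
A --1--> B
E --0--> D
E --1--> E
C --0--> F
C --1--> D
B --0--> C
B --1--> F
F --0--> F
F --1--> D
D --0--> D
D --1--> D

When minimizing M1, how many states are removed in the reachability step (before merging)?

1

No path from A leads to E; the other 5 states are all reachable.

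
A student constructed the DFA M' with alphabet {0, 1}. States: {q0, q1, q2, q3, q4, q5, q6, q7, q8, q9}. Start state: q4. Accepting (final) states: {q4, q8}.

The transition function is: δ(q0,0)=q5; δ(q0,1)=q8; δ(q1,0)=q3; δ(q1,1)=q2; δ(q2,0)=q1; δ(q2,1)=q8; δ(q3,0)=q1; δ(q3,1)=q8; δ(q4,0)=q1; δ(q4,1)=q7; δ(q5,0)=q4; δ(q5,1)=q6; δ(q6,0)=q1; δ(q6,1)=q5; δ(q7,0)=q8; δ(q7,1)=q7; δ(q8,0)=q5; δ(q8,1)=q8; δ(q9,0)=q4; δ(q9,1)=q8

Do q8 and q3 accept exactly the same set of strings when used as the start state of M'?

Reachable states from the start: {q1,q2,q3,q4,q5,q6,q7,q8}. Unreachable: {q0,q9} — drop them.
Initial partition by acceptance: {q4,q8} | {q1,q2,q3,q5,q6,q7}.
Split {q4,q8} by δ(·,1) → {q4} and {q8}.
On input 0, block {q1,q2,q3,q5,q6,q7} splits into {q1,q2,q3,q6} and {q5} and {q7}.
Refine {q1,q2,q3,q6} on symbol 1: members go to different blocks, giving {q2,q3} and {q1} and {q6}.
Stable partition: {q4} | {q2,q3} | {q8} | {q5} | {q7} | {q1} | {q6} — 7 equivalence classes.
q8 and q3 end up in different blocks, so they are distinguishable. For instance, the string 'ε' is accepted from only q8.

No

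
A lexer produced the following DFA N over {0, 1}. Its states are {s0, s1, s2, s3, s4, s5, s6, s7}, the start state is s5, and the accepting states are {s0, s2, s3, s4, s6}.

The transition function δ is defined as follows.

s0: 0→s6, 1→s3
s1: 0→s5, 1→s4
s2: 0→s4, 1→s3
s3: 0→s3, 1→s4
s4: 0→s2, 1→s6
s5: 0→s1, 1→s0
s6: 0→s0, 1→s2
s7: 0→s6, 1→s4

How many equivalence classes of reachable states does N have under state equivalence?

2

Reachable states from the start: {s0,s1,s2,s3,s4,s5,s6}. Unreachable: {s7} — drop them.
Initial partition by acceptance: {s0,s2,s3,s4,s6} | {s1,s5}.
The partition is now stable with 2 blocks: {s0,s2,s3,s4,s6} | {s1,s5}.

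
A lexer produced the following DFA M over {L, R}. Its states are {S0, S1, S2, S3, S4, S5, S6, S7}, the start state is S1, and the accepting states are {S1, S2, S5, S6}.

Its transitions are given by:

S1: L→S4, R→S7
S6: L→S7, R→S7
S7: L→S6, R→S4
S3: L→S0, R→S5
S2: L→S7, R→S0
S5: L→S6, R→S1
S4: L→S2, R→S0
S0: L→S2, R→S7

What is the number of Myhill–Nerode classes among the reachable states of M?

First remove the unreachable states {S3,S5}; 6 states remain.
Initial partition by acceptance: {S1,S2,S6} | {S0,S4,S7}.
The partition is now stable with 2 blocks: {S1,S2,S6} | {S0,S4,S7}.

2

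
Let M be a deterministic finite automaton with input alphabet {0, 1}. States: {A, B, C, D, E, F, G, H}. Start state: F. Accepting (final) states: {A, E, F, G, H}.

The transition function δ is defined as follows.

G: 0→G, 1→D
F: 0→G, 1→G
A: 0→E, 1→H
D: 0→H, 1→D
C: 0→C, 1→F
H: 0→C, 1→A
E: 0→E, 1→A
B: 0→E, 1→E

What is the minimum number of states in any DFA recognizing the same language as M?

States {B} cannot be reached from the start state, so discard them.
P0 = {A,E,F,G,H} | {C,D}.
Refine {A,E,F,G,H} on symbol 0: members go to different blocks, giving {A,E,F,G} and {H}.
Split {A,E,F,G} by δ(·,1) → {E,F} and {A} and {G}.
Refine {E,F} on symbol 0: members go to different blocks, giving {E} and {F}.
On input 0, block {C,D} splits into {C} and {D}.
Stable partition: {E} | {C} | {H} | {A} | {G} | {F} | {D} — 7 equivalence classes.

7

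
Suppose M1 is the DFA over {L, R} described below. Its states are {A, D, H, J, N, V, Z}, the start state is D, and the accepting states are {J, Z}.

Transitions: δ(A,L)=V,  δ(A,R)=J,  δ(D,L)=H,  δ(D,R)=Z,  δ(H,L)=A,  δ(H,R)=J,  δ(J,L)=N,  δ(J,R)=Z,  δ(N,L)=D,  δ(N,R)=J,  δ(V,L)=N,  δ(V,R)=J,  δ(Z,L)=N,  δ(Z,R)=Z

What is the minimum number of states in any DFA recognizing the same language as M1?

P0 = {J,Z} | {A,D,H,N,V}.
The partition is now stable with 2 blocks: {J,Z} | {A,D,H,N,V}.

2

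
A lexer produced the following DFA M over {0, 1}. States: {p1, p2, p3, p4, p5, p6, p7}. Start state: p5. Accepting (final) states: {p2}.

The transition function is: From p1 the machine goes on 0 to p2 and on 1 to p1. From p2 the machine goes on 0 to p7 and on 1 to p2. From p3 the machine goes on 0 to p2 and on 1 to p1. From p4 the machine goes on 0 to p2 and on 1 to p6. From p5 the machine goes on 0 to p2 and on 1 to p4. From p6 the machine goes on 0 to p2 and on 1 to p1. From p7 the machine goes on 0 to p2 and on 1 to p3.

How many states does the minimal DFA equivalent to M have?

2

P0 = {p2} | {p1,p3,p4,p5,p6,p7}.
Stable partition: {p2} | {p1,p3,p4,p5,p6,p7} — 2 equivalence classes.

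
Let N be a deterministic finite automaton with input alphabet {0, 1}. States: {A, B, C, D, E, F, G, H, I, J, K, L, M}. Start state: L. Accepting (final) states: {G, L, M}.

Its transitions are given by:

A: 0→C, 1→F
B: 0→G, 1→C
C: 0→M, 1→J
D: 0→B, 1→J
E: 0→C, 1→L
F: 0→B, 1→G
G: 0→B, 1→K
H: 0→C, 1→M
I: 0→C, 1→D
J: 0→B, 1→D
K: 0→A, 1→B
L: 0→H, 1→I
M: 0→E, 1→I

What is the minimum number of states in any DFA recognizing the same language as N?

10

All states are reachable from the start state.
Initial partition by acceptance: {G,L,M} | {A,B,C,D,E,F,H,I,J,K}.
Split {A,B,C,D,E,F,H,I,J,K} by δ(·,0) → {A,D,E,F,H,I,J,K} and {B,C}.
Refine {G,L,M} on symbol 0: members go to different blocks, giving {L,M} and {G}.
Refine {A,D,E,F,H,I,J,K} on symbol 0: members go to different blocks, giving {A,D,E,F,H,I,J} and {K}.
Refine {A,D,E,F,H,I,J} on symbol 1: members go to different blocks, giving {A,D,I,J} and {E,H} and {F}.
Split {A,D,I,J} by δ(·,1) → {D,I,J} and {A}.
On input 0, block {B,C} splits into {B} and {C}.
Refine {D,I,J} on symbol 0: members go to different blocks, giving {D,J} and {I}.
No further refinement is possible. Final partition (10 blocks): {L,M} | {D,J} | {B} | {G} | {K} | {E,H} | {F} | {A} | {C} | {I}.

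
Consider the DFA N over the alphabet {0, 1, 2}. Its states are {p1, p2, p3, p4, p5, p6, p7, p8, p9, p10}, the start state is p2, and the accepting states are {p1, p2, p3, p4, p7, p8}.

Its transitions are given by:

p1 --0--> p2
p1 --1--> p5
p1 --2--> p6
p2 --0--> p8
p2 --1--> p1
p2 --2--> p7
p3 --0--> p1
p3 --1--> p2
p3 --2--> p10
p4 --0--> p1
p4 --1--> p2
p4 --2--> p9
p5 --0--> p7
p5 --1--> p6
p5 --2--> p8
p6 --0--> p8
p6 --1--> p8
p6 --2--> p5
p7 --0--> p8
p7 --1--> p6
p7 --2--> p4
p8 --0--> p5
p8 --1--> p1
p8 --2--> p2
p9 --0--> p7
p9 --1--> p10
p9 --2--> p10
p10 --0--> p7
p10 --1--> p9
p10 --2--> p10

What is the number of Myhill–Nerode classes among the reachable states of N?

8

Reachable states from the start: {p1,p2,p4,p5,p6,p7,p8,p9,p10}. Unreachable: {p3} — drop them.
P0 = {p1,p2,p4,p7,p8} | {p5,p6,p9,p10}.
On input 0, block {p1,p2,p4,p7,p8} splits into {p1,p2,p4,p7} and {p8}.
Refine {p1,p2,p4,p7} on symbol 0: members go to different blocks, giving {p1,p4} and {p2,p7}.
Refine {p1,p4} on symbol 0: members go to different blocks, giving {p1} and {p4}.
On input 0, block {p5,p6,p9,p10} splits into {p5,p9,p10} and {p6}.
Refine {p5,p9,p10} on symbol 1: members go to different blocks, giving {p9,p10} and {p5}.
Split {p2,p7} by δ(·,1) → {p2} and {p7}.
The partition is now stable with 8 blocks: {p1} | {p9,p10} | {p8} | {p2} | {p4} | {p6} | {p5} | {p7}.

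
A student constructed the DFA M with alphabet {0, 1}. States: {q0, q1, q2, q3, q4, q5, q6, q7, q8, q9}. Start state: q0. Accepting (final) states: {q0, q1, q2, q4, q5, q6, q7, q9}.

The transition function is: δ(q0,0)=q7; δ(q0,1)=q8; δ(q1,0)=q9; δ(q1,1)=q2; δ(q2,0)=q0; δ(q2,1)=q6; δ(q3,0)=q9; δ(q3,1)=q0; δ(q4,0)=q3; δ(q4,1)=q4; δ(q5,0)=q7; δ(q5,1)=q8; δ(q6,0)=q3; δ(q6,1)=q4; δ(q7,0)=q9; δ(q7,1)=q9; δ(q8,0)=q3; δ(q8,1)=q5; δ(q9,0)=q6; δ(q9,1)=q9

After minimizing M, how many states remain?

States {q1,q2} cannot be reached from the start state, so discard them.
Initial partition by acceptance: {q0,q4,q5,q6,q7,q9} | {q3,q8}.
Refine {q0,q4,q5,q6,q7,q9} on symbol 0: members go to different blocks, giving {q0,q5,q7,q9} and {q4,q6}.
On input 0, block {q0,q5,q7,q9} splits into {q0,q5,q7} and {q9}.
Refine {q0,q5,q7} on symbol 0: members go to different blocks, giving {q0,q5} and {q7}.
On input 0, block {q3,q8} splits into {q3} and {q8}.
The partition is now stable with 6 blocks: {q0,q5} | {q3} | {q4,q6} | {q9} | {q7} | {q8}.

6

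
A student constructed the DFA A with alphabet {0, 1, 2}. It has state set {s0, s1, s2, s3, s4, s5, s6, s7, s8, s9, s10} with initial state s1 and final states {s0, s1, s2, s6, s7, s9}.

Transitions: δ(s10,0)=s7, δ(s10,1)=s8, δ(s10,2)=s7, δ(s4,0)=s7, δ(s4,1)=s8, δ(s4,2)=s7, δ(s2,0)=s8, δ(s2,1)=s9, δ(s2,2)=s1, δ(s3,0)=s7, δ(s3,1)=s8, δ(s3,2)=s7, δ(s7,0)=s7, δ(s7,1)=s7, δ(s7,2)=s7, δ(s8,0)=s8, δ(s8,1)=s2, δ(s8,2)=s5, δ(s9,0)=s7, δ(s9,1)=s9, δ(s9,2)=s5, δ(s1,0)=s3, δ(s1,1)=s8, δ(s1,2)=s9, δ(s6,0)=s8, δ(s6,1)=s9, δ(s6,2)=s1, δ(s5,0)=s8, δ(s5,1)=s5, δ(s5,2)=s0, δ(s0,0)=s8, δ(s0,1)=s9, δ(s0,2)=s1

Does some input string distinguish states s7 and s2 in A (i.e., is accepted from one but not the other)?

Reachable states from the start: {s0,s1,s2,s3,s5,s7,s8,s9}. Unreachable: {s4,s6,s10} — drop them.
Start with accepting vs non-accepting: {s0,s1,s2,s7,s9} | {s3,s5,s8}.
Split {s0,s1,s2,s7,s9} by δ(·,0) → {s0,s1,s2} and {s7,s9}.
Refine {s0,s1,s2} on symbol 1: members go to different blocks, giving {s0,s2} and {s1}.
On input 0, block {s3,s5,s8} splits into {s5,s8} and {s3}.
On input 1, block {s5,s8} splits into {s5} and {s8}.
Refine {s7,s9} on symbol 2: members go to different blocks, giving {s7} and {s9}.
Stable partition: {s0,s2} | {s5} | {s7} | {s1} | {s3} | {s8} | {s9} — 7 equivalence classes.
s7 and s2 end up in different blocks, so they are distinguishable. For instance, the string '0' is accepted from only s7.

Yes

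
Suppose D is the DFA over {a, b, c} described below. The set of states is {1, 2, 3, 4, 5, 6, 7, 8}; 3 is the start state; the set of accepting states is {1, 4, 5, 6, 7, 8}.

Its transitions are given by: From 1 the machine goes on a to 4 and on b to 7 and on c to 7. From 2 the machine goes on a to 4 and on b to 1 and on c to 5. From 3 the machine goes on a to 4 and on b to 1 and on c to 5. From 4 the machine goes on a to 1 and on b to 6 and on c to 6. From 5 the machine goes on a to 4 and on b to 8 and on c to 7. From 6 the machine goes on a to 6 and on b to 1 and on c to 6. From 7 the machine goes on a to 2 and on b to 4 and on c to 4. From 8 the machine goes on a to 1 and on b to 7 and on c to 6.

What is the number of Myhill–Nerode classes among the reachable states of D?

7

Every state is reachable, so we keep all 8.
Initial partition by acceptance: {1,4,5,6,7,8} | {2,3}.
Split {1,4,5,6,7,8} by δ(·,a) → {1,4,5,6,8} and {7}.
On input b, block {1,4,5,6,8} splits into {4,5,6} and {1,8}.
Refine {4,5,6} on symbol a: members go to different blocks, giving {5,6} and {4}.
Split {5,6} by δ(·,a) → {5} and {6}.
Split {1,8} by δ(·,a) → {1} and {8}.
Stable partition: {5} | {2,3} | {7} | {1} | {4} | {6} | {8} — 7 equivalence classes.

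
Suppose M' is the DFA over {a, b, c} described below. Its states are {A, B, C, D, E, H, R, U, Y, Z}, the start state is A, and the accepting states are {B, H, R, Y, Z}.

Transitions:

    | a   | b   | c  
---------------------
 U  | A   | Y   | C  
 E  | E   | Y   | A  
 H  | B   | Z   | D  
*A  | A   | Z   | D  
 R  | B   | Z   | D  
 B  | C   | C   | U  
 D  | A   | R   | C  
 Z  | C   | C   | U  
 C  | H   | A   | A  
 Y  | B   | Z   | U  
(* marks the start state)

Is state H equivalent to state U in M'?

Reachable states from the start: {A,B,C,D,H,R,U,Y,Z}. Unreachable: {E} — drop them.
P0 = {B,H,R,Y,Z} | {A,C,D,U}.
On input a, block {B,H,R,Y,Z} splits into {H,R,Y} and {B,Z}.
Refine {A,C,D,U} on symbol a: members go to different blocks, giving {A,D,U} and {C}.
On input b, block {A,D,U} splits into {D,U} and {A}.
Stable partition: {H,R,Y} | {D,U} | {B,Z} | {C} | {A} — 5 equivalence classes.
H and U end up in different blocks, so they are distinguishable. For instance, the string 'ε' is accepted from only H.

No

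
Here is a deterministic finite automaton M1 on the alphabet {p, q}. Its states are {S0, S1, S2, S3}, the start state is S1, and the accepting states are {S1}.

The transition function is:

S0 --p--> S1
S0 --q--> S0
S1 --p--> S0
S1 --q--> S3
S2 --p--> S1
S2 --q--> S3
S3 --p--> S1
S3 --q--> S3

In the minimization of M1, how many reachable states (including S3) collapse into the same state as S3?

2

Reachable states from the start: {S0,S1,S3}. Unreachable: {S2} — drop them.
Initial partition by acceptance: {S1} | {S0,S3}.
The partition is now stable with 2 blocks: {S1} | {S0,S3}.
State S3 belongs to the block {S0,S3}, which has 2 states.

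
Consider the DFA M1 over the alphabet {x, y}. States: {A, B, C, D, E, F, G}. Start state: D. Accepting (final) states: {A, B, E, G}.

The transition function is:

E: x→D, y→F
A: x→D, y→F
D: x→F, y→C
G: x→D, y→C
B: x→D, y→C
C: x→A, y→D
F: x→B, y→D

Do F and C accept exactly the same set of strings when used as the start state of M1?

Yes

States {E,G} cannot be reached from the start state, so discard them.
Initial partition by acceptance: {A,B} | {C,D,F}.
On input x, block {C,D,F} splits into {C,F} and {D}.
No further refinement is possible. Final partition (3 blocks): {A,B} | {C,F} | {D}.
F and C lie in the same block of the stable partition, so they are equivalent — no string distinguishes them.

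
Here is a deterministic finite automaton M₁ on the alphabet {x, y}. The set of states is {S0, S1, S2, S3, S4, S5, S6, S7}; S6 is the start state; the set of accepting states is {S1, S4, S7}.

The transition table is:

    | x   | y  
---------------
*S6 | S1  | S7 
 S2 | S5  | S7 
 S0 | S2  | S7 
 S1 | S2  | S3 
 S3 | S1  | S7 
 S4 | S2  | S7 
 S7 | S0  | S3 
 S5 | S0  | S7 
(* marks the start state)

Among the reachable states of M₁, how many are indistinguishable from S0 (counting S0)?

Reachable states from the start: {S0,S1,S2,S3,S5,S6,S7}. Unreachable: {S4} — drop them.
Initial partition by acceptance: {S1,S7} | {S0,S2,S3,S5,S6}.
Refine {S0,S2,S3,S5,S6} on symbol x: members go to different blocks, giving {S0,S2,S5} and {S3,S6}.
No further refinement is possible. Final partition (3 blocks): {S1,S7} | {S0,S2,S5} | {S3,S6}.
State S0 belongs to the block {S0,S2,S5}, which has 3 states.

3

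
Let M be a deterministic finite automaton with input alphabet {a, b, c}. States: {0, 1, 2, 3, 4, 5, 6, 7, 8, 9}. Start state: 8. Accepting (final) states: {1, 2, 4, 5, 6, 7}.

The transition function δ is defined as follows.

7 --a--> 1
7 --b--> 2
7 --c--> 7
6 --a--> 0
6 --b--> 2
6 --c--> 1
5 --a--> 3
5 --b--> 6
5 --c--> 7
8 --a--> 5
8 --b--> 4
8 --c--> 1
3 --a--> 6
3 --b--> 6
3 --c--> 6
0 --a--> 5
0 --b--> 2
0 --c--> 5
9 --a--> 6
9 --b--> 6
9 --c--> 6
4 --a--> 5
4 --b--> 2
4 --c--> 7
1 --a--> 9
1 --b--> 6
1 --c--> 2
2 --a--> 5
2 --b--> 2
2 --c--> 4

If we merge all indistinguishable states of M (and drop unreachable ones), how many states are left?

All states are reachable from the start state.
P0 = {1,2,4,5,6,7} | {0,3,8,9}.
On input a, block {1,2,4,5,6,7} splits into {1,5,6} and {2,4,7}.
On input b, block {1,5,6} splits into {1,5} and {6}.
On input a, block {0,3,8,9} splits into {0,8} and {3,9}.
The partition is now stable with 5 blocks: {1,5} | {0,8} | {2,4,7} | {6} | {3,9}.

5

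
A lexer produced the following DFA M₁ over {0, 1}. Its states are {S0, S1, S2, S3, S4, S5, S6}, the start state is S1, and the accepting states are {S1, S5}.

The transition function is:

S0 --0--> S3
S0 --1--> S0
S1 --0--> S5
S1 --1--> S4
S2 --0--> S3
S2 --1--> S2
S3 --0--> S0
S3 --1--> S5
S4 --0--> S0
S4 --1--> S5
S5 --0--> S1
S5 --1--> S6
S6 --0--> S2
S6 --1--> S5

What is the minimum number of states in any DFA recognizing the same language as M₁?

3

P0 = {S1,S5} | {S0,S2,S3,S4,S6}.
Split {S0,S2,S3,S4,S6} by δ(·,1) → {S3,S4,S6} and {S0,S2}.
The partition is now stable with 3 blocks: {S1,S5} | {S3,S4,S6} | {S0,S2}.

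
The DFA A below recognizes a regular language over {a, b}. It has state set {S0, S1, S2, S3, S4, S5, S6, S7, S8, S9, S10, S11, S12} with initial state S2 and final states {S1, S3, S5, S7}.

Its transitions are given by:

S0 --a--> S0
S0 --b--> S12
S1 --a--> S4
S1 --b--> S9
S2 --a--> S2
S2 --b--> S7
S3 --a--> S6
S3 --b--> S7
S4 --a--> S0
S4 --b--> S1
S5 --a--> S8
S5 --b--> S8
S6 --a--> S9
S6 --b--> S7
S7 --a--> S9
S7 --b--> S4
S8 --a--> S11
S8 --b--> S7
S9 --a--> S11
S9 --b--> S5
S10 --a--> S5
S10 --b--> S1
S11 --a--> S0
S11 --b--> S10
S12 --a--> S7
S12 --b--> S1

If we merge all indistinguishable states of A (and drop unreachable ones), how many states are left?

5

Reachable states from the start: {S0,S1,S2,S4,S5,S7,S8,S9,S10,S11,S12}. Unreachable: {S3,S6} — drop them.
Start with accepting vs non-accepting: {S1,S5,S7} | {S0,S2,S4,S8,S9,S10,S11,S12}.
On input a, block {S0,S2,S4,S8,S9,S10,S11,S12} splits into {S0,S2,S4,S8,S9,S11} and {S10,S12}.
Refine {S0,S2,S4,S8,S9,S11} on symbol b: members go to different blocks, giving {S2,S4,S8,S9} and {S0,S11}.
On input a, block {S2,S4,S8,S9} splits into {S4,S8,S9} and {S2}.
The partition is now stable with 5 blocks: {S1,S5,S7} | {S4,S8,S9} | {S10,S12} | {S0,S11} | {S2}.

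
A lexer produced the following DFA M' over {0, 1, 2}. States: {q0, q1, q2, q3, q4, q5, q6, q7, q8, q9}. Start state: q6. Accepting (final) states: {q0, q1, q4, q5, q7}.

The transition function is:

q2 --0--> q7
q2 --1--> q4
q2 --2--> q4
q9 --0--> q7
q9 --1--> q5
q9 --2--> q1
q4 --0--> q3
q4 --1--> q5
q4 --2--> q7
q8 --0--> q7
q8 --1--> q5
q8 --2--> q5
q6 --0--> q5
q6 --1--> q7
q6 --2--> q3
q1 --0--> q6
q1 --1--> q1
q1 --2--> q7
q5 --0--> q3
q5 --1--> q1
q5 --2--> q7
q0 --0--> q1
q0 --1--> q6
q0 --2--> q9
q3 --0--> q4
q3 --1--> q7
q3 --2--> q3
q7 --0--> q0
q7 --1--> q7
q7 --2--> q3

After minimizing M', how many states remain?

First remove the unreachable states {q2,q8}; 8 states remain.
Start with accepting vs non-accepting: {q0,q1,q4,q5,q7} | {q3,q6,q9}.
On input 0, block {q0,q1,q4,q5,q7} splits into {q1,q4,q5} and {q0,q7}.
Split {q3,q6,q9} by δ(·,0) → {q3,q6} and {q9}.
On input 0, block {q0,q7} splits into {q0} and {q7}.
No further refinement is possible. Final partition (5 blocks): {q1,q4,q5} | {q3,q6} | {q0} | {q9} | {q7}.

5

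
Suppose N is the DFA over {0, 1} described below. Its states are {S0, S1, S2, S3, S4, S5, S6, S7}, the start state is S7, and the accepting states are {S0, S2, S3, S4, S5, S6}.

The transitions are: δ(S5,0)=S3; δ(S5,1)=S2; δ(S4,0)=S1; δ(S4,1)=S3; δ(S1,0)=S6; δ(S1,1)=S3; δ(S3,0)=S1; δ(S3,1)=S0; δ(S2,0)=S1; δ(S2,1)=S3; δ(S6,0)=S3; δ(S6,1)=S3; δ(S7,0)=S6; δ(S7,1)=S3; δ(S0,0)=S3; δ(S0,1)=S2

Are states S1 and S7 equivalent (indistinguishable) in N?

Reachable states from the start: {S0,S1,S2,S3,S6,S7}. Unreachable: {S4,S5} — drop them.
Start with accepting vs non-accepting: {S0,S2,S3,S6} | {S1,S7}.
On input 0, block {S0,S2,S3,S6} splits into {S0,S6} and {S2,S3}.
On input 1, block {S2,S3} splits into {S2} and {S3}.
Refine {S0,S6} on symbol 1: members go to different blocks, giving {S0} and {S6}.
Stable partition: {S0} | {S1,S7} | {S2} | {S3} | {S6} — 5 equivalence classes.
S1 and S7 lie in the same block of the stable partition, so they are equivalent — no string distinguishes them.

Yes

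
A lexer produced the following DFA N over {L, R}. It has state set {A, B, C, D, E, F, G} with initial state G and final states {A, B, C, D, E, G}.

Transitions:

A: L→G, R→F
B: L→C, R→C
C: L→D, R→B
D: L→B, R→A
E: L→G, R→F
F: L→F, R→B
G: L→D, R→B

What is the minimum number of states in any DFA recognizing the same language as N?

First remove the unreachable states {E}; 6 states remain.
Start with accepting vs non-accepting: {A,B,C,D,G} | {F}.
Refine {A,B,C,D,G} on symbol R: members go to different blocks, giving {B,C,D,G} and {A}.
Split {B,C,D,G} by δ(·,R) → {B,C,G} and {D}.
Refine {B,C,G} on symbol L: members go to different blocks, giving {C,G} and {B}.
Stable partition: {C,G} | {F} | {A} | {D} | {B} — 5 equivalence classes.

5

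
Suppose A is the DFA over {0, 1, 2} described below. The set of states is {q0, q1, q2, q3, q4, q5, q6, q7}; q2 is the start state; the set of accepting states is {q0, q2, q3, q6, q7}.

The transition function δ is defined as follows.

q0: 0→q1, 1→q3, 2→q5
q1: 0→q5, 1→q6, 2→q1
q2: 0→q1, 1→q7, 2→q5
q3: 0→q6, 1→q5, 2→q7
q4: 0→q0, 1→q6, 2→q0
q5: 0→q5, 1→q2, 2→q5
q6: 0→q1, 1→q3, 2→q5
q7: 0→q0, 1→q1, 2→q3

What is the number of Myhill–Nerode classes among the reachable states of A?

3

Reachable states from the start: {q0,q1,q2,q3,q5,q6,q7}. Unreachable: {q4} — drop them.
Start with accepting vs non-accepting: {q0,q2,q3,q6,q7} | {q1,q5}.
Refine {q0,q2,q3,q6,q7} on symbol 0: members go to different blocks, giving {q0,q2,q6} and {q3,q7}.
Stable partition: {q0,q2,q6} | {q1,q5} | {q3,q7} — 3 equivalence classes.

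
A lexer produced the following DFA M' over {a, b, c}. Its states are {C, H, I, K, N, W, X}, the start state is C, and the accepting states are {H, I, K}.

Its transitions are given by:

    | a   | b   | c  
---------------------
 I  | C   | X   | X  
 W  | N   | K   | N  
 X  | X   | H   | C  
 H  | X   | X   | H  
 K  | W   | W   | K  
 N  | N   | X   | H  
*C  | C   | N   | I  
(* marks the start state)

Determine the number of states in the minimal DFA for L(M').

5

First remove the unreachable states {K,W}; 5 states remain.
Initial partition by acceptance: {H,I} | {C,N,X}.
On input c, block {H,I} splits into {H} and {I}.
Split {C,N,X} by δ(·,b) → {C,N} and {X}.
Refine {C,N} on symbol b: members go to different blocks, giving {N} and {C}.
The partition is now stable with 5 blocks: {H} | {N} | {I} | {X} | {C}.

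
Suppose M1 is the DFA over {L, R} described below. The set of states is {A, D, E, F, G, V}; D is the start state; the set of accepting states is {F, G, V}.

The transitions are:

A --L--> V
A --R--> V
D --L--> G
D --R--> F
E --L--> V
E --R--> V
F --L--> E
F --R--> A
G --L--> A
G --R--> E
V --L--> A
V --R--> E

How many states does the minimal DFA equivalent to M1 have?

2

All states are reachable from the start state.
Initial partition by acceptance: {F,G,V} | {A,D,E}.
Stable partition: {F,G,V} | {A,D,E} — 2 equivalence classes.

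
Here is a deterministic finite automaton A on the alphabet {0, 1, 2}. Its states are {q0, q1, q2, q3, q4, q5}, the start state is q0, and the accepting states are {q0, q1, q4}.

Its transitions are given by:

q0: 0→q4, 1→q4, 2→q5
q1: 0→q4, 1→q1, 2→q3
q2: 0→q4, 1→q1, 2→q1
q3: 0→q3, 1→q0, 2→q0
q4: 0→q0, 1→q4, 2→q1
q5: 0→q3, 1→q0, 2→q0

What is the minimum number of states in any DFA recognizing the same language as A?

4

First remove the unreachable states {q2}; 5 states remain.
Start with accepting vs non-accepting: {q0,q1,q4} | {q3,q5}.
Refine {q0,q1,q4} on symbol 2: members go to different blocks, giving {q0,q1} and {q4}.
Refine {q0,q1} on symbol 1: members go to different blocks, giving {q0} and {q1}.
No further refinement is possible. Final partition (4 blocks): {q0} | {q3,q5} | {q4} | {q1}.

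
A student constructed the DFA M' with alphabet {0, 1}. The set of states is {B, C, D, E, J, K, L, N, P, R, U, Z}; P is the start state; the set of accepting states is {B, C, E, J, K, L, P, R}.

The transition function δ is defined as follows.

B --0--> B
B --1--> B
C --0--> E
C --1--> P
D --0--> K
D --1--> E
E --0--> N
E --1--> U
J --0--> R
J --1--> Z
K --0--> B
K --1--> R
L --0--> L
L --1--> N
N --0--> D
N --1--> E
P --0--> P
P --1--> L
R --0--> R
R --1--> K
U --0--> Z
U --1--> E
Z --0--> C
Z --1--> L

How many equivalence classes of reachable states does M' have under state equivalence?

9

States {J} cannot be reached from the start state, so discard them.
Initial partition by acceptance: {B,C,E,K,L,P,R} | {D,N,U,Z}.
On input 0, block {B,C,E,K,L,P,R} splits into {B,C,K,L,P,R} and {E}.
Split {B,C,K,L,P,R} by δ(·,0) → {B,K,L,P,R} and {C}.
Refine {B,K,L,P,R} on symbol 1: members go to different blocks, giving {B,K,P,R} and {L}.
Refine {B,K,P,R} on symbol 1: members go to different blocks, giving {B,K,R} and {P}.
Split {D,N,U,Z} by δ(·,0) → {N,U} and {D} and {Z}.
On input 0, block {N,U} splits into {N} and {U}.
No further refinement is possible. Final partition (9 blocks): {B,K,R} | {N} | {E} | {C} | {L} | {P} | {D} | {Z} | {U}.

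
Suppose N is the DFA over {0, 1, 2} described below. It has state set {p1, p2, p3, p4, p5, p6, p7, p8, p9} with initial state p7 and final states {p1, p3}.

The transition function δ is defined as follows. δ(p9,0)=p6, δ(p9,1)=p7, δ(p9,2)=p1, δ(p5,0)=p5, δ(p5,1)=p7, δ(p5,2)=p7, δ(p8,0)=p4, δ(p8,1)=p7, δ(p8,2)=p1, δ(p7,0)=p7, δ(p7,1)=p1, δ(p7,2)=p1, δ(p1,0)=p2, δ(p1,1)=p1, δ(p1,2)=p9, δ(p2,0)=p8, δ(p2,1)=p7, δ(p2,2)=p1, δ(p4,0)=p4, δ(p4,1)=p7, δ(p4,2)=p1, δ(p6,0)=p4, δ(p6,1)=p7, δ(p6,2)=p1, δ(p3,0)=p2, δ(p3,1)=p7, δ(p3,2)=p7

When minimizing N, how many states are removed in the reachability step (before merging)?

BFS from p7 reaches {p1, p2, p4, p6, p7, p8, p9}; the 2 state(s) p3, p5 are never visited.

2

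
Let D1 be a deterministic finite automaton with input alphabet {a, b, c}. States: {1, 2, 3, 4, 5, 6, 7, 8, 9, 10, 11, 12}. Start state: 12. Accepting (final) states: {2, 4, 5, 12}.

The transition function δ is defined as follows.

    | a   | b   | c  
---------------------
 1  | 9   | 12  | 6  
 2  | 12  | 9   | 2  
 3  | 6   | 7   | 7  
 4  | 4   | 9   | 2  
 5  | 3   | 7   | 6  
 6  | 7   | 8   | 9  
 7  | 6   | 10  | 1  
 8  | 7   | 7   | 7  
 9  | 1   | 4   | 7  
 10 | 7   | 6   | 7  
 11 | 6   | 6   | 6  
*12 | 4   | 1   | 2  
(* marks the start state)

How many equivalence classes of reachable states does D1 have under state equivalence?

Reachable states from the start: {1,2,4,6,7,8,9,10,12}. Unreachable: {3,5,11} — drop them.
Start with accepting vs non-accepting: {2,4,12} | {1,6,7,8,9,10}.
On input b, block {1,6,7,8,9,10} splits into {6,7,8,10} and {1,9}.
Refine {6,7,8,10} on symbol c: members go to different blocks, giving {6,7} and {8,10}.
No further refinement is possible. Final partition (4 blocks): {2,4,12} | {6,7} | {1,9} | {8,10}.

4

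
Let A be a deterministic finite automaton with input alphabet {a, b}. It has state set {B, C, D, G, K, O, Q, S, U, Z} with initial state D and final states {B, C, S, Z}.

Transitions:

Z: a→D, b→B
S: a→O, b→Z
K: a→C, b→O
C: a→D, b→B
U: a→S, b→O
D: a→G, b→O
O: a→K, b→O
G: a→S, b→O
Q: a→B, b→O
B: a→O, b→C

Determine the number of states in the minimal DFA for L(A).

3

States {Q,U} cannot be reached from the start state, so discard them.
Initial partition by acceptance: {B,C,S,Z} | {D,G,K,O}.
On input a, block {D,G,K,O} splits into {D,O} and {G,K}.
No further refinement is possible. Final partition (3 blocks): {B,C,S,Z} | {D,O} | {G,K}.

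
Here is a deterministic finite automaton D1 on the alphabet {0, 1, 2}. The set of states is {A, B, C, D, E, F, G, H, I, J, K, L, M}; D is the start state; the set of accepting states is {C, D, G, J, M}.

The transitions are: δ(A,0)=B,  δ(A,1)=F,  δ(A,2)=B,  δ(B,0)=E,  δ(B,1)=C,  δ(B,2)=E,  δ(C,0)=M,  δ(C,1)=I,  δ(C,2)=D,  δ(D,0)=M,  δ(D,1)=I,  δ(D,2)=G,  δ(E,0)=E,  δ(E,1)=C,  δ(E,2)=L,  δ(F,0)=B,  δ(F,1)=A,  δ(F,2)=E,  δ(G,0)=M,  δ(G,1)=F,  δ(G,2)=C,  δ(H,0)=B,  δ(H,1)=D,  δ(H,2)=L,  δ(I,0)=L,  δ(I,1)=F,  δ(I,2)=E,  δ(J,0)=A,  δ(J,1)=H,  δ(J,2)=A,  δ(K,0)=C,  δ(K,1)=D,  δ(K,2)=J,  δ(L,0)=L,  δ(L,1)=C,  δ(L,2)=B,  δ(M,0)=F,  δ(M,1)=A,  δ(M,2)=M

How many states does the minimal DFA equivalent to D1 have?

4

States {H,J,K} cannot be reached from the start state, so discard them.
P0 = {C,D,G,M} | {A,B,E,F,I,L}.
On input 0, block {C,D,G,M} splits into {C,D,G} and {M}.
Refine {A,B,E,F,I,L} on symbol 1: members go to different blocks, giving {A,F,I} and {B,E,L}.
Stable partition: {C,D,G} | {A,F,I} | {M} | {B,E,L} — 4 equivalence classes.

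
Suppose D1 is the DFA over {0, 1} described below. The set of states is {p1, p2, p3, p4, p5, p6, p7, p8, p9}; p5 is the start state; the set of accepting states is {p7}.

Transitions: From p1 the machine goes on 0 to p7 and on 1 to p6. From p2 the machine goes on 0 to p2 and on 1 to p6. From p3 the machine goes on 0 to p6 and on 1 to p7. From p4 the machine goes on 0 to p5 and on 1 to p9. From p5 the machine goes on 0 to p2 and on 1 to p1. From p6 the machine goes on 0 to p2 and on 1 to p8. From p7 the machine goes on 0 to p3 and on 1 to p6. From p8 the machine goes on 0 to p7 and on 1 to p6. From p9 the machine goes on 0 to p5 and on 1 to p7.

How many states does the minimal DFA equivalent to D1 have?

5

States {p4,p9} cannot be reached from the start state, so discard them.
P0 = {p7} | {p1,p2,p3,p5,p6,p8}.
On input 0, block {p1,p2,p3,p5,p6,p8} splits into {p2,p3,p5,p6} and {p1,p8}.
Refine {p2,p3,p5,p6} on symbol 1: members go to different blocks, giving {p5,p6} and {p2} and {p3}.
No further refinement is possible. Final partition (5 blocks): {p7} | {p5,p6} | {p1,p8} | {p2} | {p3}.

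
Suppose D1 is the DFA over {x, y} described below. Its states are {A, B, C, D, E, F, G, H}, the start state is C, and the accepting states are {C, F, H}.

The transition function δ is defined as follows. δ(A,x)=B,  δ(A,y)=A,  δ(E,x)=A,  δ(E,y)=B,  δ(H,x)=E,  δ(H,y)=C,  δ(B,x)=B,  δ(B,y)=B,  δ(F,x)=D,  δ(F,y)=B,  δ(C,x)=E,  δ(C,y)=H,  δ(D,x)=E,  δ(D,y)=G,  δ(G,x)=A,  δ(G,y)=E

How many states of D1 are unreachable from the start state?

3

No path from C leads to D, F, G; the other 5 states are all reachable.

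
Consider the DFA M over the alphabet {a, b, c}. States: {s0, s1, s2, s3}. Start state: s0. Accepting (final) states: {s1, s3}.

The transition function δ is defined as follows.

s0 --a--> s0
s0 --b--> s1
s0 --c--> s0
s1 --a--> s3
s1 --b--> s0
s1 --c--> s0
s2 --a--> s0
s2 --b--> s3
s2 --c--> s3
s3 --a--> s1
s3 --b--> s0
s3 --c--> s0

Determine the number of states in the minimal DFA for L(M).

First remove the unreachable states {s2}; 3 states remain.
P0 = {s1,s3} | {s0}.
Stable partition: {s1,s3} | {s0} — 2 equivalence classes.

2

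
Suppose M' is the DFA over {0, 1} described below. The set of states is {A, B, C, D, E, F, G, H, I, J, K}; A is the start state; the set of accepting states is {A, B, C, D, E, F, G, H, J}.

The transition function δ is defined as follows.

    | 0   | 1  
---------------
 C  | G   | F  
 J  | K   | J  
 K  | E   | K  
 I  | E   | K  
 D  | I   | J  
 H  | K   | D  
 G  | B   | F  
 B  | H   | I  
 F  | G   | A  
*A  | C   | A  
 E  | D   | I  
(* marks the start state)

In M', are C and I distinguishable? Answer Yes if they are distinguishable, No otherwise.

P0 = {A,B,C,D,E,F,G,H,J} | {I,K}.
On input 0, block {A,B,C,D,E,F,G,H,J} splits into {A,B,C,E,F,G} and {D,H,J}.
Refine {A,B,C,E,F,G} on symbol 0: members go to different blocks, giving {A,C,F,G} and {B,E}.
Refine {A,C,F,G} on symbol 0: members go to different blocks, giving {A,C,F} and {G}.
Split {A,C,F} by δ(·,0) → {C,F} and {A}.
Refine {C,F} on symbol 1: members go to different blocks, giving {C} and {F}.
Stable partition: {C} | {I,K} | {D,H,J} | {B,E} | {G} | {A} | {F} — 7 equivalence classes.
C and I end up in different blocks, so they are distinguishable. For instance, the string 'ε' is accepted from only C.

Yes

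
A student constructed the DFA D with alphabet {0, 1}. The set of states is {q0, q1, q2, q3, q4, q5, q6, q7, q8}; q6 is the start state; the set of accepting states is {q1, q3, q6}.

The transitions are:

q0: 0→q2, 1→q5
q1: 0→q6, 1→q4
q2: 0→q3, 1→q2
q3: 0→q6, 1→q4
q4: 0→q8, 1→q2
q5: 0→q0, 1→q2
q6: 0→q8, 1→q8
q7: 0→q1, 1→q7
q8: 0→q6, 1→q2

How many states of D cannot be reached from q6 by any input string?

Starting at q6 and following transitions, the reachable set is {q2, q3, q4, q6, q8}. That leaves q0, q1, q5, q7 unreachable — 4 in total.

4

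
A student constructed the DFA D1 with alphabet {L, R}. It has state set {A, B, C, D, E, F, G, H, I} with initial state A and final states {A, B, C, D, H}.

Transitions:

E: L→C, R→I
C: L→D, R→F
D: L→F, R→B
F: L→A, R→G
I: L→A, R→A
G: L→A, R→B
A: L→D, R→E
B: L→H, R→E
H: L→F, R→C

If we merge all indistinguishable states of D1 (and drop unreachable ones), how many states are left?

4

P0 = {A,B,C,D,H} | {E,F,G,I}.
On input L, block {A,B,C,D,H} splits into {A,B,C} and {D,H}.
Refine {E,F,G,I} on symbol R: members go to different blocks, giving {E,F} and {G,I}.
Stable partition: {A,B,C} | {E,F} | {D,H} | {G,I} — 4 equivalence classes.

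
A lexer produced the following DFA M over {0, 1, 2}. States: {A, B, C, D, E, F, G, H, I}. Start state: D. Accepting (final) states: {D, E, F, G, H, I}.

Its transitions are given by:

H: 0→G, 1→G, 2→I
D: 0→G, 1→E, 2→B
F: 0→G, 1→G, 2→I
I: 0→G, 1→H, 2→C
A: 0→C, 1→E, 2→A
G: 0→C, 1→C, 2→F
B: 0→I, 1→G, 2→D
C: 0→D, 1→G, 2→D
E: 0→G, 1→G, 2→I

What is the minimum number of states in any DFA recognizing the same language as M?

4

Reachable states from the start: {B,C,D,E,F,G,H,I}. Unreachable: {A} — drop them.
P0 = {D,E,F,G,H,I} | {B,C}.
Split {D,E,F,G,H,I} by δ(·,0) → {D,E,F,H,I} and {G}.
Split {D,E,F,H,I} by δ(·,1) → {E,F,H} and {D,I}.
Stable partition: {E,F,H} | {B,C} | {G} | {D,I} — 4 equivalence classes.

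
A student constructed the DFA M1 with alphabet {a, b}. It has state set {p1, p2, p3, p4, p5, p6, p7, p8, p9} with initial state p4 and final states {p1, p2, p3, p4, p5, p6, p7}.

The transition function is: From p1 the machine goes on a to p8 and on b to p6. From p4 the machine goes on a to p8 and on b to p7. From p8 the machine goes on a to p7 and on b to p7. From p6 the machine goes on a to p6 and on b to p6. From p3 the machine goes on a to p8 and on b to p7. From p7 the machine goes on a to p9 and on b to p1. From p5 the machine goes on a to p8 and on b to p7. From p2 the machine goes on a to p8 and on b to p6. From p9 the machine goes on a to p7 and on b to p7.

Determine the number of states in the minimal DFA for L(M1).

Reachable states from the start: {p1,p4,p6,p7,p8,p9}. Unreachable: {p2,p3,p5} — drop them.
Start with accepting vs non-accepting: {p1,p4,p6,p7} | {p8,p9}.
On input a, block {p1,p4,p6,p7} splits into {p1,p4,p7} and {p6}.
On input b, block {p1,p4,p7} splits into {p4,p7} and {p1}.
On input b, block {p4,p7} splits into {p4} and {p7}.
Stable partition: {p4} | {p8,p9} | {p6} | {p1} | {p7} — 5 equivalence classes.

5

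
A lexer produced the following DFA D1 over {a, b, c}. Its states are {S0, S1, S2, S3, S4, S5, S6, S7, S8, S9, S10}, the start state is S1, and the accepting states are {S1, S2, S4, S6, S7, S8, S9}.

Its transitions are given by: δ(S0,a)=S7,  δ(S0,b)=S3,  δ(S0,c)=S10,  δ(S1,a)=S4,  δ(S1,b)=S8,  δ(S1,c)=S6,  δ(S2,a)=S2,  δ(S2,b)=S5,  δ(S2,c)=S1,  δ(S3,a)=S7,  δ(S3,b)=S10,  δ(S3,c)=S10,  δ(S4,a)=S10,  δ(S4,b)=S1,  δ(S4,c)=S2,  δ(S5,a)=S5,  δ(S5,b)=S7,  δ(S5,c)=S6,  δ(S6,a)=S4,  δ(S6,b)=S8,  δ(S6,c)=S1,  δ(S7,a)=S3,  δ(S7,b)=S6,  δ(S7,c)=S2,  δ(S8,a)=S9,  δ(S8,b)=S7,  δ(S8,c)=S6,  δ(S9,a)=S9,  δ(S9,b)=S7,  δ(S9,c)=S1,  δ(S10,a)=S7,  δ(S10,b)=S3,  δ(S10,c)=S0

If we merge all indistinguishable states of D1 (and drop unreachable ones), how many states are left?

Every state is reachable, so we keep all 11.
Initial partition by acceptance: {S1,S2,S4,S6,S7,S8,S9} | {S0,S3,S5,S10}.
Refine {S1,S2,S4,S6,S7,S8,S9} on symbol a: members go to different blocks, giving {S1,S2,S6,S8,S9} and {S4,S7}.
On input a, block {S1,S2,S6,S8,S9} splits into {S2,S8,S9} and {S1,S6}.
On input b, block {S2,S8,S9} splits into {S8,S9} and {S2}.
On input a, block {S0,S3,S5,S10} splits into {S0,S3,S10} and {S5}.
The partition is now stable with 6 blocks: {S8,S9} | {S0,S3,S10} | {S4,S7} | {S1,S6} | {S2} | {S5}.

6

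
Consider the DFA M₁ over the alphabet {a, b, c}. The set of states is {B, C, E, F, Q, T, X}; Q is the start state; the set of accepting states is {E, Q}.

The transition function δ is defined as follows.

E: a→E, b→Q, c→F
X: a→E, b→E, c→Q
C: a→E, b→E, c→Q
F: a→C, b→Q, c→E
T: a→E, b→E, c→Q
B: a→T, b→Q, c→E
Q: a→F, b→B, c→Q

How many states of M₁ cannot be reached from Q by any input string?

1

No path from Q leads to X; the other 6 states are all reachable.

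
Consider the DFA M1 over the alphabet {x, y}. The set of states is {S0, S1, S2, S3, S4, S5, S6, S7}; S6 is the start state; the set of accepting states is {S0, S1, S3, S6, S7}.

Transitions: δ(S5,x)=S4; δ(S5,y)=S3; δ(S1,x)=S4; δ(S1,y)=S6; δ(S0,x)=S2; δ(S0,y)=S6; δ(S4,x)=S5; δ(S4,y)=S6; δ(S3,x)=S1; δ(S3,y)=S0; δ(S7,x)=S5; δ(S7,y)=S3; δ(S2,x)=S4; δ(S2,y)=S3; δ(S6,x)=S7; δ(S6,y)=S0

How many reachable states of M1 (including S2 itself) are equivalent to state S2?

All states are reachable from the start state.
Start with accepting vs non-accepting: {S0,S1,S3,S6,S7} | {S2,S4,S5}.
Split {S0,S1,S3,S6,S7} by δ(·,x) → {S0,S1,S7} and {S3,S6}.
Stable partition: {S0,S1,S7} | {S2,S4,S5} | {S3,S6} — 3 equivalence classes.
State S2 belongs to the block {S2,S4,S5}, which has 3 states.

3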